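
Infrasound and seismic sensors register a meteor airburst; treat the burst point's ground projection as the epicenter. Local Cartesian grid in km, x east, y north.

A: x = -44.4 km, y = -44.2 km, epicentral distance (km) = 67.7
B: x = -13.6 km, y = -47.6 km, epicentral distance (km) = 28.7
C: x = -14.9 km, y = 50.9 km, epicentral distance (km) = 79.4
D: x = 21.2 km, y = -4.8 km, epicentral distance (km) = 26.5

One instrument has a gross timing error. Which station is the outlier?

Solve using three stations at a time. Using B, C, D (subtract circle equations pairwise → linear system) gives (x, y) ≈ (5.2, -25.9).
Distances from that point to each station vs reported:
  A: calculated 52.9 vs reported 67.7 → residual 14.8 km
  B: calculated 28.7 vs reported 28.7 → residual 0.0 km
  C: calculated 79.4 vs reported 79.4 → residual 0.0 km
  D: calculated 26.5 vs reported 26.5 → residual 0.0 km
B, C, D are mutually consistent (residuals ≈ 0); A is off by 14.8 km.

A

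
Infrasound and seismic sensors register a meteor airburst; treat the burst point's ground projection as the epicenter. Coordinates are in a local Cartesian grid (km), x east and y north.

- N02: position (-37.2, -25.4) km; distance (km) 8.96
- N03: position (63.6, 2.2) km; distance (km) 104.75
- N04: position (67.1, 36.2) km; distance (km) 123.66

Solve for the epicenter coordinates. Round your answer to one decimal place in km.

Circle about each station: (x + 37.2)² + (y + 25.4)² = 8.96²; (x − 63.6)² + (y − 2.2)² = 104.75²; (x − 67.1)² + (y − 36.2)² = 123.66².
Subtracting pairs of circle equations eliminates x²+y² and gives linear equations (the radical axes):
201.6 x + 55.2 y = -8871.48
208.6 x + 123.2 y = -11427.66
Solving the 2×2 system: x ≈ -34.7, y ≈ -34.0 km.
Check against N02 (with the unrounded x, y): √((x + 37.2)²+(y + 25.4)²) = 8.98 ≈ 8.96 km. ✓

x ≈ -34.7 km, y ≈ -34.0 km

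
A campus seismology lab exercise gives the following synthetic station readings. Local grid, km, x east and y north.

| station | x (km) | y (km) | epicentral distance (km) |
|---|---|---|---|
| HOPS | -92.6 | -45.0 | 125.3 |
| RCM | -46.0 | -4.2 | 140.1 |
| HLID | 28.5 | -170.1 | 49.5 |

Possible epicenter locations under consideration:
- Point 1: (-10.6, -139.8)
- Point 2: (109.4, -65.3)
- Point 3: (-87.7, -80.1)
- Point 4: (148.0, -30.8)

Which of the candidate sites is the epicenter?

Point 1

For each candidate, compare |candidate − station| to the reported distance:
Point 1: residuals HOPS 0.0, RCM 0.0, HLID 0.0 → max 0.0 km
Point 2: residuals HOPS 77.7, RCM 26.9, HLID 82.9 → max 82.9 km
Point 3: residuals HOPS 89.9, RCM 53.5, HLID 97.5 → max 97.5 km
Point 4: residuals HOPS 115.7, RCM 55.7, HLID 134.0 → max 134.0 km
Only Point 1 has all residuals ≈ 0.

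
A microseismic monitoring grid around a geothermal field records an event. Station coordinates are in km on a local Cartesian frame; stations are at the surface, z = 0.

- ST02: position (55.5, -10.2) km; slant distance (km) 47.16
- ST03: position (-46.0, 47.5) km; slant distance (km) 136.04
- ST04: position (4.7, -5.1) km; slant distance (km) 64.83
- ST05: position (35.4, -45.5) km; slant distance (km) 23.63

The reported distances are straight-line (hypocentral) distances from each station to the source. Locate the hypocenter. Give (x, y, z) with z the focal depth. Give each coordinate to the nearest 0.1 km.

Each station gives a sphere (x−x_i)² + (y−y_i)² + z² = d_i² (stations at z=0).
Subtracting the ST02 sphere from ST03 and ST04: z² cancels, leaving linear equations in x and y:
-203.0 x + 115.4 y = -15094.86
-101.6 x + 10.2 y = -5115.05
Solving: x ≈ 45.195, y ≈ -51.303 km (keep extra digits for the depth step; rounded: 45.2, -51.3).
Then from the ST02 sphere: z² = 47.16² − (x − 55.5)² − (y + 10.2)² with x = 45.195, y = -51.303, so z ≈ 20.698 ≈ 20.7 km.

x ≈ 45.2 km, y ≈ -51.3 km, depth ≈ 20.7 km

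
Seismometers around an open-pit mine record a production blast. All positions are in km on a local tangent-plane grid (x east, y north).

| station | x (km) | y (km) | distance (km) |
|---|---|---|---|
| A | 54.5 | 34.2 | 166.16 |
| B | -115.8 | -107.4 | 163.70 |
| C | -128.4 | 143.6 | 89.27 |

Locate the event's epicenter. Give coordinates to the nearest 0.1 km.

Circle about each station: (x − 54.5)² + (y − 34.2)² = 166.16²; (x + 115.8)² + (y + 107.4)² = 163.70²; (x + 128.4)² + (y − 143.6)² = 89.27².
Subtracting the A equation from the B and C equations removes the quadratic terms:
-340.6 x − 283.2 y = 21615.97
-365.8 x + 218.8 y = 52607.64
Solving the 2×2 system: x ≈ -110.2, y ≈ 56.2 km.

-110.2 km east, 56.2 km north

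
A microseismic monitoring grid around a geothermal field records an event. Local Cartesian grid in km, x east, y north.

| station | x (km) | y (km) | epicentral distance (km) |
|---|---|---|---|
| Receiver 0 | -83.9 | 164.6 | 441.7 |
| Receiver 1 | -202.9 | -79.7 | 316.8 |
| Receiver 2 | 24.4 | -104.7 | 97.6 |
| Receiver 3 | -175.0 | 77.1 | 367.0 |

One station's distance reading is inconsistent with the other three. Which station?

Solve using three stations at a time. Using Receiver 1, Receiver 2, Receiver 3 (subtract circle equations pairwise → linear system) gives (x, y) ≈ (102.8, -162.7).
Distances from that point to each station vs reported:
  Receiver 0: calculated 376.8 vs reported 441.7 → residual 64.9 km
  Receiver 1: calculated 316.8 vs reported 316.8 → residual 0.0 km
  Receiver 2: calculated 97.5 vs reported 97.6 → residual 0.1 km
  Receiver 3: calculated 367.0 vs reported 367.0 → residual 0.0 km
Receiver 1, Receiver 2, Receiver 3 are mutually consistent (residuals ≈ 0); Receiver 0 is off by 64.9 km.

Receiver 0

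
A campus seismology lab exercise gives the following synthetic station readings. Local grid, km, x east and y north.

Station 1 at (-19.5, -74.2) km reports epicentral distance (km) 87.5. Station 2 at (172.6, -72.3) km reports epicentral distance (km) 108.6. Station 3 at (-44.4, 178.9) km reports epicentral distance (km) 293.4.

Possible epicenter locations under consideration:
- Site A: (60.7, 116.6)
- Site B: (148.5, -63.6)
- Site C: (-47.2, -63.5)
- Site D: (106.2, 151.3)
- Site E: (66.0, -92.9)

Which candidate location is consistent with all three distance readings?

For each candidate, compare |candidate − station| to the reported distance:
Site A: residuals Station 1 119.5, Station 2 111.0, Station 3 171.2 → max 171.2 km
Site B: residuals Station 1 80.8, Station 2 83.0, Station 3 16.5 → max 83.0 km
Site C: residuals Station 1 57.8, Station 2 111.4, Station 3 51.0 → max 111.4 km
Site D: residuals Station 1 170.7, Station 2 124.7, Station 3 140.3 → max 170.7 km
Site E: residuals Station 1 0.0, Station 2 0.0, Station 3 0.0 → max 0.0 km
Only Site E has all residuals ≈ 0.

Site E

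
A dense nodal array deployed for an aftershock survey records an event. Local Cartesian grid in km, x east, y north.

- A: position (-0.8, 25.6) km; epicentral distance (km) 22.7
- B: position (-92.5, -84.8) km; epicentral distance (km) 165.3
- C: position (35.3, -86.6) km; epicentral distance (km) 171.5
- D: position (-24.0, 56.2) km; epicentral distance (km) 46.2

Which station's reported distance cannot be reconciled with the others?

C

Solve using three stations at a time. Using A, B, D (subtract circle equations pairwise → linear system) gives (x, y) ≈ (18.4, 37.8).
Distances from that point to each station vs reported:
  A: calculated 22.7 vs reported 22.7 → residual 0.0 km
  B: calculated 165.3 vs reported 165.3 → residual 0.0 km
  C: calculated 125.5 vs reported 171.5 → residual 46.0 km
  D: calculated 46.2 vs reported 46.2 → residual 0.0 km
A, B, D are mutually consistent (residuals ≈ 0); C is off by 46.0 km.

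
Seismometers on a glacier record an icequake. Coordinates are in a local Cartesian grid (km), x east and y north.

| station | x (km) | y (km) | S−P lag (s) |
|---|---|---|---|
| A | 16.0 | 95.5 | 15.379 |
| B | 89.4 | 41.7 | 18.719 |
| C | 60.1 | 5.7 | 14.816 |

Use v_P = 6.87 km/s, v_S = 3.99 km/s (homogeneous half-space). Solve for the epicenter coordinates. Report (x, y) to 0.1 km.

x ≈ -79.3 km, y ≈ -15.6 km

Distance from S−P lag: d = Δt · v_P v_S / (v_P − v_S) = Δt · (6.87·3.99)/(6.87−3.99) ≈ 9.5178·Δt.
So d_A = 146.37, d_B = 178.16, d_C = 141.02 km.
Circle about each station: (x − 16.0)² + (y − 95.5)² = 146.37²; (x − 89.4)² + (y − 41.7)² = 178.16²; (x − 60.1)² + (y − 5.7)² = 141.02².
Subtracting the A equation from the B and C equations removes the quadratic terms:
146.8 x − 107.6 y = -9961.81
88.2 x − 179.6 y = -4194.21
Solving the 2×2 system: x ≈ -79.3, y ≈ -15.6 km.
Check against A (with the unrounded x, y): √((x − 16.0)²+(y − 95.5)²) = 146.35 ≈ 146.37 km. ✓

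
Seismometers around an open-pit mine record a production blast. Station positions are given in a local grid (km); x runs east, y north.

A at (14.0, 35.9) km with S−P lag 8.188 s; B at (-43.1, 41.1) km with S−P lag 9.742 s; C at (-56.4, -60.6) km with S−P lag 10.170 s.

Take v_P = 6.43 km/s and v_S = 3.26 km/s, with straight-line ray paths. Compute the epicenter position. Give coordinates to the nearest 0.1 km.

x ≈ -8.6 km, y ≈ -13.3 km

Distance from S−P lag: d = Δt · v_P v_S / (v_P − v_S) = Δt · (6.43·3.26)/(6.43−3.26) ≈ 6.6126·Δt.
So d_A = 54.14, d_B = 64.42, d_C = 67.25 km.
Circle about each station: (x − 14.0)² + (y − 35.9)² = 54.14²; (x + 43.1)² + (y − 41.1)² = 64.42²; (x + 56.4)² + (y + 60.6)² = 67.25².
Subtracting the A equation from the B and C equations removes the quadratic terms:
-114.2 x + 10.4 y = 843.21
-140.8 x − 193.0 y = 3777.09
Solving the 2×2 system: x ≈ -8.6, y ≈ -13.3 km.
Check against A (with the unrounded x, y): √((x − 14.0)²+(y − 35.9)²) = 54.14 ≈ 54.14 km. ✓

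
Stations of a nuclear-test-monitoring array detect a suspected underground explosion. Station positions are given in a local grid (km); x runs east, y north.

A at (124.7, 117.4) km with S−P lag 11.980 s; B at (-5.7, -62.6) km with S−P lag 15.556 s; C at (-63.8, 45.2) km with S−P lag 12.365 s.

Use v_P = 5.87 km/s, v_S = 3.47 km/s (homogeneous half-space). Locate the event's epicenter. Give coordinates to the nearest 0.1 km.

Distance from S−P lag: d = Δt · v_P v_S / (v_P − v_S) = Δt · (5.87·3.47)/(5.87−3.47) ≈ 8.4870·Δt.
So d_A = 101.67, d_B = 132.02, d_C = 104.94 km.
Circle about each station: (x − 124.7)² + (y − 117.4)² = 101.67²; (x + 5.7)² + (y + 62.6)² = 132.02²; (x + 63.8)² + (y − 45.2)² = 104.94².
Subtracting the A equation from the B and C equations removes the quadratic terms:
-260.8 x − 360.0 y = -32474.09
-377.0 x − 144.4 y = -23894.98
Solving the 2×2 system: x ≈ 39.9, y ≈ 61.3 km.
Check against A (with the unrounded x, y): √((x − 124.7)²+(y − 117.4)²) = 101.68 ≈ 101.67 km. ✓

(39.9, 61.3)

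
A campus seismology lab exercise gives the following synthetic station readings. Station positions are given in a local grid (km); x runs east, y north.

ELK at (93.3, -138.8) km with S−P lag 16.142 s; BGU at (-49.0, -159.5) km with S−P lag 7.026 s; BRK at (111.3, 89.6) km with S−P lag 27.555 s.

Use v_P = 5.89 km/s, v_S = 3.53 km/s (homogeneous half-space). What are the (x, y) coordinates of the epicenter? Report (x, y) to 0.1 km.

Distance from S−P lag: d = Δt · v_P v_S / (v_P − v_S) = Δt · (5.89·3.53)/(5.89−3.53) ≈ 8.8100·Δt.
So d_ELK = 142.21, d_BGU = 61.90, d_BRK = 242.76 km.
Circle about each station: (x − 93.3)² + (y + 138.8)² = 142.21²; (x + 49.0)² + (y + 159.5)² = 61.90²; (x − 111.3)² + (y − 89.6)² = 242.76².
Subtracting the ELK equation from the BGU and BRK equations removes the quadratic terms:
-284.6 x − 41.4 y = 16262.99
36.0 x + 456.8 y = -46263.21
Solving the 2×2 system: x ≈ -42.9, y ≈ -97.9 km.
Check against ELK (with the unrounded x, y): √((x − 93.3)²+(y + 138.8)²) = 142.21 ≈ 142.21 km. ✓

-42.9 km east, -97.9 km north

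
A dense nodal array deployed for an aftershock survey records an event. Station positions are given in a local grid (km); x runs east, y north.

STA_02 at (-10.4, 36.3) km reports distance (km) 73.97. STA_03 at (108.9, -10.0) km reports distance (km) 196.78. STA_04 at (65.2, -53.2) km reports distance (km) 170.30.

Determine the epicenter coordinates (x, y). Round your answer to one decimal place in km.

x ≈ -84.0 km, y ≈ 28.9 km

Circle about each station: (x + 10.4)² + (y − 36.3)² = 73.97²; (x − 108.9)² + (y + 10.0)² = 196.78²; (x − 65.2)² + (y + 53.2)² = 170.30².
Subtracting the STA_02 equation from the STA_03 and STA_04 equations removes the quadratic terms:
238.6 x − 92.6 y = -22717.45
151.2 x − 179.0 y = -17875.10
Solving the 2×2 system: x ≈ -84.0, y ≈ 28.9 km.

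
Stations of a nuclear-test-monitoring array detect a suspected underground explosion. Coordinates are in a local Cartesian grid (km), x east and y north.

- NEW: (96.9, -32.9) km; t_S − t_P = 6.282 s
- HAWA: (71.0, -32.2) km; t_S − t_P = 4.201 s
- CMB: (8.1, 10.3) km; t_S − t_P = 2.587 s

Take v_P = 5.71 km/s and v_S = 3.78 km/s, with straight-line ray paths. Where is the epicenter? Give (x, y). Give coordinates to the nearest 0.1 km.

Distance from S−P lag: d = Δt · v_P v_S / (v_P − v_S) = Δt · (5.71·3.78)/(5.71−3.78) ≈ 11.1833·Δt.
So d_NEW = 70.25, d_HAWA = 46.98, d_CMB = 28.93 km.
Circle about each station: (x − 96.9)² + (y + 32.9)² = 70.25²; (x − 71.0)² + (y + 32.2)² = 46.98²; (x − 8.1)² + (y − 10.3)² = 28.93².
Subtracting the NEW equation from the HAWA and CMB equations removes the quadratic terms:
-51.8 x + 1.4 y = -1666.24
-177.6 x + 86.4 y = -6202.20
Solving the 2×2 system: x ≈ 32.0, y ≈ -6.0 km.

x ≈ 32.0 km, y ≈ -6.0 km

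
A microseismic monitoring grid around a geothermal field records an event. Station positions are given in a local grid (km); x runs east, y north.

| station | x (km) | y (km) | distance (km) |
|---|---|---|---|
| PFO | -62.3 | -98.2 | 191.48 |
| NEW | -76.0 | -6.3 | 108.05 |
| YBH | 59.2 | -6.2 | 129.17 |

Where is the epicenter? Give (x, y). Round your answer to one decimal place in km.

x ≈ -27.0 km, y ≈ 90.0 km

Circle about each station: (x + 62.3)² + (y + 98.2)² = 191.48²; (x + 76.0)² + (y + 6.3)² = 108.05²; (x − 59.2)² + (y + 6.2)² = 129.17².
Subtracting the PFO equation from the NEW and YBH equations removes the quadratic terms:
-27.4 x + 183.8 y = 17280.95
243.0 x + 184.0 y = 9998.25
Solving the 2×2 system: x ≈ -27.0, y ≈ 90.0 km.
Check against PFO (with the unrounded x, y): √((x + 62.3)²+(y + 98.2)²) = 191.48 ≈ 191.48 km. ✓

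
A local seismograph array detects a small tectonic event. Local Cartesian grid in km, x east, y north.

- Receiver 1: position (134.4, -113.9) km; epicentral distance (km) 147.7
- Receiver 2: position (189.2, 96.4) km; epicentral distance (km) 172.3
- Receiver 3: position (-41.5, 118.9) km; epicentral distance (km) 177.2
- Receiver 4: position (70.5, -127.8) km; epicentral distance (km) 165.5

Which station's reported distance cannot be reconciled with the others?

Solve using three stations at a time. Using Receiver 1, Receiver 3, Receiver 4 (subtract circle equations pairwise → linear system) gives (x, y) ≈ (112.8, 32.1).
Distances from that point to each station vs reported:
  Receiver 1: calculated 147.5 vs reported 147.7 → residual 0.2 km
  Receiver 2: calculated 99.9 vs reported 172.3 → residual 72.4 km
  Receiver 3: calculated 177.1 vs reported 177.2 → residual 0.1 km
  Receiver 4: calculated 165.4 vs reported 165.5 → residual 0.1 km
Receiver 1, Receiver 3, Receiver 4 are mutually consistent (residuals ≈ 0); Receiver 2 is off by 72.4 km.

Receiver 2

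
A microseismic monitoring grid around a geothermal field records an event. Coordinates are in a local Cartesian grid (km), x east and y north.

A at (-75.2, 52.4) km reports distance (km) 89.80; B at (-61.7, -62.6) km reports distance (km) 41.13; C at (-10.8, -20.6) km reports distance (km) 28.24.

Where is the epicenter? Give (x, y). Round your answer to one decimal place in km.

Circle about each station: (x + 75.2)² + (y − 52.4)² = 89.80²; (x + 61.7)² + (y + 62.6)² = 41.13²; (x + 10.8)² + (y + 20.6)² = 28.24².
Subtracting the A equation from the B and C equations removes the quadratic terms:
27.0 x − 230.0 y = 5697.21
128.8 x − 146.0 y = -593.26
Solving the 2×2 system: x ≈ -37.7, y ≈ -29.2 km.

(-37.7, -29.2)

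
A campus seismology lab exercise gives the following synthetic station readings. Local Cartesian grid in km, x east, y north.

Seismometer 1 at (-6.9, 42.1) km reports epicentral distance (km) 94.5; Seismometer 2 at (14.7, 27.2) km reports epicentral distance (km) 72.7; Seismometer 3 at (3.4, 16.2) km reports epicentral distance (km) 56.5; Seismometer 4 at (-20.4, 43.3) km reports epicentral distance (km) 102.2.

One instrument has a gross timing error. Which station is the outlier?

Solve using three stations at a time. Using Seismometer 1, Seismometer 2, Seismometer 4 (subtract circle equations pairwise → linear system) gives (x, y) ≈ (34.8, -42.8).
Distances from that point to each station vs reported:
  Seismometer 1: calculated 94.6 vs reported 94.5 → residual 0.1 km
  Seismometer 2: calculated 72.8 vs reported 72.7 → residual 0.1 km
  Seismometer 3: calculated 66.9 vs reported 56.5 → residual 10.4 km
  Seismometer 4: calculated 102.3 vs reported 102.2 → residual 0.1 km
Seismometer 1, Seismometer 2, Seismometer 4 are mutually consistent (residuals ≈ 0); Seismometer 3 is off by 10.4 km.

Seismometer 3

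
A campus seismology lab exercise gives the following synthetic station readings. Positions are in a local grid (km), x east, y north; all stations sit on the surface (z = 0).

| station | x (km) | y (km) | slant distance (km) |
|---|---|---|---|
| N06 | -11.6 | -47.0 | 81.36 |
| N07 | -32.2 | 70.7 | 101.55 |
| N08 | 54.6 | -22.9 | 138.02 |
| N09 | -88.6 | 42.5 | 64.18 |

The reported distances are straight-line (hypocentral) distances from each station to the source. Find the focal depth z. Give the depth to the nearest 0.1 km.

Each station gives a sphere (x−x_i)² + (y−y_i)² + z² = d_i² (stations at z=0).
Subtracting the N06 sphere from N07 and N08: z² cancels, leaving linear equations in x and y:
-41.2 x + 235.4 y = -1.18
132.4 x + 48.2 y = -11268.06
Solving: x ≈ -80.007, y ≈ -14.008 km (keep extra digits for the depth step; rounded: -80.0, -14.0).
Then from the N06 sphere: z² = 81.36² − (x + 11.6)² − (y + 47.0)² with x = -80.007, y = -14.008, so z ≈ 29.180 ≈ 29.2 km.

29.2 km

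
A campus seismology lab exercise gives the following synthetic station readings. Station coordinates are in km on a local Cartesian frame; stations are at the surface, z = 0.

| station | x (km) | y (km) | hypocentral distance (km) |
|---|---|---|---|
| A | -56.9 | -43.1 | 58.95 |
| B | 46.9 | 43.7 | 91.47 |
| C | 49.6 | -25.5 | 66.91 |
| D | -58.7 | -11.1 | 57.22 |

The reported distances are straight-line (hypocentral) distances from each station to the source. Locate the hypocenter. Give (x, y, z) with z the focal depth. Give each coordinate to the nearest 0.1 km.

Each station gives a sphere (x−x_i)² + (y−y_i)² + z² = d_i² (stations at z=0).
Subtracting the A sphere from B and C: z² cancels, leaving linear equations in x and y:
207.6 x + 173.6 y = -5877.58
213.0 x + 35.2 y = -2986.66
Solving: x ≈ -10.502, y ≈ -21.298 km (keep extra digits for the depth step; rounded: -10.5, -21.3).
Then from the A sphere: z² = 58.95² − (x + 56.9)² − (y + 43.1)² with x = -10.502, y = -21.298, so z ≈ 29.103 ≈ 29.1 km.

x ≈ -10.5 km, y ≈ -21.3 km, depth ≈ 29.1 km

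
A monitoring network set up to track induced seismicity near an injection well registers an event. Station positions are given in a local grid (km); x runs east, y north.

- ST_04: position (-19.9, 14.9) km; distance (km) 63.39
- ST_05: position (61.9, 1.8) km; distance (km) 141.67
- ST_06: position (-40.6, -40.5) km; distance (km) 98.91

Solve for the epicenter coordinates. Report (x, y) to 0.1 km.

Circle about each station: (x + 19.9)² + (y − 14.9)² = 63.39²; (x − 61.9)² + (y − 1.8)² = 141.67²; (x + 40.6)² + (y + 40.5)² = 98.91².
Subtracting pairs of circle equations eliminates x²+y² and gives linear equations (the radical axes):
163.6 x − 26.2 y = -12835.27
-41.4 x − 110.8 y = -3094.31
Solving the 2×2 system: x ≈ -69.8, y ≈ 54.0 km.

x ≈ -69.8 km, y ≈ 54.0 km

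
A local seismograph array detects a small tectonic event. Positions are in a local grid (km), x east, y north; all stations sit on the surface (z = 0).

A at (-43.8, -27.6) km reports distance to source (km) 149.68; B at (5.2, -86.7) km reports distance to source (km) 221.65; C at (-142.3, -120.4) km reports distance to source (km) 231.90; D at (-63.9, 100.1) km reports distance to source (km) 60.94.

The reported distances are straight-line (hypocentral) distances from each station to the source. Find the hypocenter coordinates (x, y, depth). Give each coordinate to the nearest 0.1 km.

Each station gives a sphere (x−x_i)² + (y−y_i)² + z² = d_i² (stations at z=0).
Subtracting the A sphere from B and C: z² cancels, leaving linear equations in x and y:
98.0 x − 118.2 y = -21860.89
-197.0 x − 185.6 y = 691.74
Solving: x ≈ -99.800, y ≈ 102.203 km (keep extra digits for the depth step; rounded: -99.8, 102.2).
Then from the A sphere: z² = 149.68² − (x + 43.8)² − (y + 27.6)² with x = -99.800, y = 102.203, so z ≈ 49.186 ≈ 49.2 km.

x ≈ -99.8 km, y ≈ 102.2 km, depth ≈ 49.2 km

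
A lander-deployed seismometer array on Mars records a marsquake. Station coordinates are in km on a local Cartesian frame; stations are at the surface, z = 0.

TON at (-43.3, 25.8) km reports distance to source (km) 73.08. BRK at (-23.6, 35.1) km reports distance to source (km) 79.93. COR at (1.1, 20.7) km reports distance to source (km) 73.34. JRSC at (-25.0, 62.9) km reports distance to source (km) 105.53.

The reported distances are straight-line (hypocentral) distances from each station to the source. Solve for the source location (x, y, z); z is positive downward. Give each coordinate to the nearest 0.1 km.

Each station gives a sphere (x−x_i)² + (y−y_i)² + z² = d_i² (stations at z=0).
Subtracting the TON sphere from BRK and COR: z² cancels, leaving linear equations in x and y:
39.4 x + 18.6 y = -1799.68
88.8 x − 10.2 y = -2148.90
Solving: x ≈ -28.403, y ≈ -36.592 km (keep extra digits for the depth step; rounded: -28.4, -36.6).
Then from the TON sphere: z² = 73.08² − (x + 43.3)² − (y − 25.8)² with x = -28.403, y = -36.592, so z ≈ 35.014 ≈ 35.0 km.

(-28.4, -36.6, 35.0)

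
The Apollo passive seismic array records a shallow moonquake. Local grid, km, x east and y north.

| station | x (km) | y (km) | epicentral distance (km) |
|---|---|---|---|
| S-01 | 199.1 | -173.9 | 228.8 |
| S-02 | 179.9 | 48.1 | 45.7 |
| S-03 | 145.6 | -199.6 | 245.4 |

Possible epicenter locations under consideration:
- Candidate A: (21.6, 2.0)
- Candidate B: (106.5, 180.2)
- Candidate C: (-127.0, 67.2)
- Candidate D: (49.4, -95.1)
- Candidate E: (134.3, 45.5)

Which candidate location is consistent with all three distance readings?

For each candidate, compare |candidate − station| to the reported distance:
Candidate A: residuals S-01 21.1, S-02 119.2, S-03 8.7 → max 119.2 km
Candidate B: residuals S-01 137.2, S-02 105.4, S-03 136.4 → max 137.2 km
Candidate C: residuals S-01 176.7, S-02 261.8, S-03 136.0 → max 261.8 km
Candidate D: residuals S-01 59.6, S-02 148.0, S-03 103.4 → max 148.0 km
Candidate E: residuals S-01 0.0, S-02 0.0, S-03 0.0 → max 0.0 km
Only Candidate E has all residuals ≈ 0.

Candidate E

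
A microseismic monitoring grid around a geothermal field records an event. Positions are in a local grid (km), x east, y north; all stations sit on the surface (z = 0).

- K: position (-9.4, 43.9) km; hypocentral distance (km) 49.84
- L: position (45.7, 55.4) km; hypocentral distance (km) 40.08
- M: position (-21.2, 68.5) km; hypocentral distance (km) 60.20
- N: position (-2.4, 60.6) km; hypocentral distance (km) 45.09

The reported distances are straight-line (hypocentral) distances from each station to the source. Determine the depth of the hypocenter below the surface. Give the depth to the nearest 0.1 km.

Each station gives a sphere (x−x_i)² + (y−y_i)² + z² = d_i² (stations at z=0).
Subtracting the K sphere from L and M: z² cancels, leaving linear equations in x and y:
110.2 x + 23.0 y = 4019.70
-23.6 x + 49.2 y = 1986.11
Solving: x ≈ 25.498, y ≈ 52.599 km (keep extra digits for the depth step; rounded: 25.5, 52.6).
Then from the K sphere: z² = 49.84² − (x + 9.4)² − (y − 43.9)² with x = 25.498, y = 52.599, so z ≈ 34.503 ≈ 34.5 km.

depth ≈ 34.5 km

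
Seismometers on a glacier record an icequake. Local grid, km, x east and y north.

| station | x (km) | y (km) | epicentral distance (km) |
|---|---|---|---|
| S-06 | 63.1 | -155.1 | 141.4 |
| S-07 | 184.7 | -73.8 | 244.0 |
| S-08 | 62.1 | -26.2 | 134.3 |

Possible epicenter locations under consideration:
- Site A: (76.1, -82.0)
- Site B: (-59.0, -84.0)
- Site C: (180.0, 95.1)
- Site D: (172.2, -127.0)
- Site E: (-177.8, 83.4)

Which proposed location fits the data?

For each candidate, compare |candidate − station| to the reported distance:
Site A: residuals S-06 67.2, S-07 135.1, S-08 76.8 → max 135.1 km
Site B: residuals S-06 0.1, S-07 0.1, S-08 0.1 → max 0.1 km
Site C: residuals S-06 134.8, S-07 75.0, S-08 34.9 → max 134.8 km
Site D: residuals S-06 28.7, S-07 189.4, S-08 15.0 → max 189.4 km
Site E: residuals S-06 197.6, S-07 151.1, S-08 129.5 → max 197.6 km
Only Site B has all residuals ≈ 0.

Site B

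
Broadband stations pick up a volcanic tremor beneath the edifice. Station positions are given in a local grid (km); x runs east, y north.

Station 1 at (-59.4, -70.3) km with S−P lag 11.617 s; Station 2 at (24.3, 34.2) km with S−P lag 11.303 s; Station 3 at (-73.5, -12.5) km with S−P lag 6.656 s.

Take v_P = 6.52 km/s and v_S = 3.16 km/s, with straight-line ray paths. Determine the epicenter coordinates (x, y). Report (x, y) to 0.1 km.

Distance from S−P lag: d = Δt · v_P v_S / (v_P − v_S) = Δt · (6.52·3.16)/(6.52−3.16) ≈ 6.1319·Δt.
So d_Station 1 = 71.23, d_Station 2 = 69.31, d_Station 3 = 40.81 km.
Circle about each station: (x + 59.4)² + (y + 70.3)² = 71.23²; (x − 24.3)² + (y − 34.2)² = 69.31²; (x + 73.5)² + (y + 12.5)² = 40.81².
Subtracting the Station 1 equation from the Station 2 and Station 3 equations removes the quadratic terms:
167.4 x + 209.0 y = -6440.48
-28.2 x + 115.6 y = 496.31
Solving the 2×2 system: x ≈ -33.6, y ≈ -3.9 km.
Check against Station 1 (with the unrounded x, y): √((x + 59.4)²+(y + 70.3)²) = 71.23 ≈ 71.23 km. ✓

(-33.6, -3.9)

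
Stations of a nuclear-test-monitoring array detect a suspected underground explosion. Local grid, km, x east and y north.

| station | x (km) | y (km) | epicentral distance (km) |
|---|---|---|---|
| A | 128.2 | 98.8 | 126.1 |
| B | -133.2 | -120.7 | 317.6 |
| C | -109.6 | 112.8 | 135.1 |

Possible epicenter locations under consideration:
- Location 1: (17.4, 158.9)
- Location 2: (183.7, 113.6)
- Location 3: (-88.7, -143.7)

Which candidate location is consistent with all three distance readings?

For each candidate, compare |candidate − station| to the reported distance:
Location 1: residuals A 0.0, B 0.0, C 0.0 → max 0.0 km
Location 2: residuals A 68.7, B 76.5, C 158.2 → max 158.2 km
Location 3: residuals A 199.2, B 267.5, C 122.3 → max 267.5 km
Only Location 1 has all residuals ≈ 0.

Location 1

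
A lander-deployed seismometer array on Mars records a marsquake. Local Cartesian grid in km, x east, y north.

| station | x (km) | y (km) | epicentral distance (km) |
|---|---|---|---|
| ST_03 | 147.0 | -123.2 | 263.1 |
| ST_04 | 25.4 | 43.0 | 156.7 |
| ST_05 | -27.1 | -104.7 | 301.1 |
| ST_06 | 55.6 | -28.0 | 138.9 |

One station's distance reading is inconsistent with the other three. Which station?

ST_06

Solve using three stations at a time. Using ST_03, ST_04, ST_05 (subtract circle equations pairwise → linear system) gives (x, y) ≈ (148.5, 139.9).
Distances from that point to each station vs reported:
  ST_03: calculated 263.1 vs reported 263.1 → residual 0.0 km
  ST_04: calculated 156.6 vs reported 156.7 → residual 0.1 km
  ST_05: calculated 301.1 vs reported 301.1 → residual 0.0 km
  ST_06: calculated 191.8 vs reported 138.9 → residual 52.9 km
ST_03, ST_04, ST_05 are mutually consistent (residuals ≈ 0); ST_06 is off by 52.9 km.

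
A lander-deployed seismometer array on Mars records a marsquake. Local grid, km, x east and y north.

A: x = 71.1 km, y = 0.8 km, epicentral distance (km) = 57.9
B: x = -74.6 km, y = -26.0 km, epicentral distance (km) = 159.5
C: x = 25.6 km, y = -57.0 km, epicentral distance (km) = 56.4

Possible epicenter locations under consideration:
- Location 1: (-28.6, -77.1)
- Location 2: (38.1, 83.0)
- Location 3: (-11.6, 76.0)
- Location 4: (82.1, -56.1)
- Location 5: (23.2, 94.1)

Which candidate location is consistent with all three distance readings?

For each candidate, compare |candidate − station| to the reported distance:
Location 1: residuals A 68.6, B 90.7, C 1.4 → max 90.7 km
Location 2: residuals A 30.7, B 2.7, C 84.2 → max 84.2 km
Location 3: residuals A 53.9, B 39.6, C 81.7 → max 81.7 km
Location 4: residuals A 0.1, B 0.1, C 0.1 → max 0.1 km
Location 5: residuals A 47.0, B 4.6, C 94.7 → max 94.7 km
Only Location 4 has all residuals ≈ 0.

Location 4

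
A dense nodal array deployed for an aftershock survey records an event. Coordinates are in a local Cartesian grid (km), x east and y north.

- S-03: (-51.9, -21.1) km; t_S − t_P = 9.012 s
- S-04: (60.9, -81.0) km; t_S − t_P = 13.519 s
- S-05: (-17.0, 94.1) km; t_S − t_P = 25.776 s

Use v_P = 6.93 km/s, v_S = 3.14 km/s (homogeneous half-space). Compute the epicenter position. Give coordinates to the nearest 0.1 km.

-11.8 km east, -53.8 km north

Distance from S−P lag: d = Δt · v_P v_S / (v_P − v_S) = Δt · (6.93·3.14)/(6.93−3.14) ≈ 5.7415·Δt.
So d_S-03 = 51.74, d_S-04 = 77.62, d_S-05 = 147.99 km.
Circle about each station: (x + 51.9)² + (y + 21.1)² = 51.74²; (x − 60.9)² + (y + 81.0)² = 77.62²; (x + 17.0)² + (y − 94.1)² = 147.99².
Subtracting pairs of circle equations eliminates x²+y² and gives linear equations (the radical axes):
225.6 x − 119.8 y = 3783.15
69.8 x + 230.4 y = -13219.02
Solving the 2×2 system: x ≈ -11.8, y ≈ -53.8 km.
Check against S-03 (with the unrounded x, y): √((x + 51.9)²+(y + 21.1)²) = 51.74 ≈ 51.74 km. ✓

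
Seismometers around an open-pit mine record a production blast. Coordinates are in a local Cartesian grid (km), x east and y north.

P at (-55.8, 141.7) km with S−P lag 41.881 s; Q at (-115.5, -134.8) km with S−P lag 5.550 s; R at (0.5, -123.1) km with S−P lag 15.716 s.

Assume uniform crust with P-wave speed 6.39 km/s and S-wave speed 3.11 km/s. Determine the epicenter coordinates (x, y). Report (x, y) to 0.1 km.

Distance from S−P lag: d = Δt · v_P v_S / (v_P − v_S) = Δt · (6.39·3.11)/(6.39−3.11) ≈ 6.0588·Δt.
So d_P = 253.75, d_Q = 33.63, d_R = 95.22 km.
Circle about each station: (x + 55.8)² + (y − 141.7)² = 253.75²; (x + 115.5)² + (y + 134.8)² = 33.63²; (x − 0.5)² + (y + 123.1)² = 95.22².
Subtracting pairs of circle equations eliminates x²+y² and gives linear equations (the radical axes):
-119.4 x − 553.0 y = 71576.85
112.6 x − 529.6 y = 47283.54
Solving the 2×2 system: x ≈ -93.7, y ≈ -109.2 km.
Check against P (with the unrounded x, y): √((x + 55.8)²+(y − 141.7)²) = 253.75 ≈ 253.75 km. ✓

x ≈ -93.7 km, y ≈ -109.2 km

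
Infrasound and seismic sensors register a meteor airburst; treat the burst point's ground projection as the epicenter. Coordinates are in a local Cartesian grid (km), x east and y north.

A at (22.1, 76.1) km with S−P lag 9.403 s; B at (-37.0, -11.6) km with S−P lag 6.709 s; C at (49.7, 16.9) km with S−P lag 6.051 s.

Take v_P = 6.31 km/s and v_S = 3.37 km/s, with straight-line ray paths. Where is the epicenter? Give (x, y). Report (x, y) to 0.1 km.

Distance from S−P lag: d = Δt · v_P v_S / (v_P − v_S) = Δt · (6.31·3.37)/(6.31−3.37) ≈ 7.2329·Δt.
So d_A = 68.01, d_B = 48.53, d_C = 43.77 km.
Circle about each station: (x − 22.1)² + (y − 76.1)² = 68.01²; (x + 37.0)² + (y + 11.6)² = 48.53²; (x − 49.7)² + (y − 16.9)² = 43.77².
Subtracting the A equation from the B and C equations removes the quadratic terms:
-118.2 x − 175.4 y = -2505.86
55.2 x − 118.4 y = -814.37
Solving the 2×2 system: x ≈ 6.5, y ≈ 9.9 km.

(6.5, 9.9)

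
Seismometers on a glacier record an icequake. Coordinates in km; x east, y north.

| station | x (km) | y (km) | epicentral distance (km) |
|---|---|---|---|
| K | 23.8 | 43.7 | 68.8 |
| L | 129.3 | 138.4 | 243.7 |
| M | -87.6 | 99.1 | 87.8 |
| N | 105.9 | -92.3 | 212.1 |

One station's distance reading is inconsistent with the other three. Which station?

K

Solve using three stations at a time. Using L, M, N (subtract circle equations pairwise → linear system) gives (x, y) ≈ (-78.9, 11.8).
Distances from that point to each station vs reported:
  K: calculated 107.6 vs reported 68.8 → residual 38.8 km
  L: calculated 243.7 vs reported 243.7 → residual 0.0 km
  M: calculated 87.8 vs reported 87.8 → residual 0.0 km
  N: calculated 212.1 vs reported 212.1 → residual 0.0 km
L, M, N are mutually consistent (residuals ≈ 0); K is off by 38.8 km.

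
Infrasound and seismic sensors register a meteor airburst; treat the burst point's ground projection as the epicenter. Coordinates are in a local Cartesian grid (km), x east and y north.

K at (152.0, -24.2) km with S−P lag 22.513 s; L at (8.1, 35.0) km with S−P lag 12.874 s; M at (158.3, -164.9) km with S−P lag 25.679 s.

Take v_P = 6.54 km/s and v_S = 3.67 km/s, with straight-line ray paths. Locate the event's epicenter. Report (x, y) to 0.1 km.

Distance from S−P lag: d = Δt · v_P v_S / (v_P − v_S) = Δt · (6.54·3.67)/(6.54−3.67) ≈ 8.3630·Δt.
So d_K = 188.28, d_L = 107.67, d_M = 214.75 km.
Circle about each station: (x − 152.0)² + (y + 24.2)² = 188.28²; (x − 8.1)² + (y − 35.0)² = 107.67²; (x − 158.3)² + (y + 164.9)² = 214.75².
Subtracting the K equation from the L and M equations removes the quadratic terms:
-287.8 x + 118.4 y = 1457.50
12.6 x − 281.4 y = 17893.06
Solving the 2×2 system: x ≈ -31.8, y ≈ -65.0 km.

(-31.8, -65.0)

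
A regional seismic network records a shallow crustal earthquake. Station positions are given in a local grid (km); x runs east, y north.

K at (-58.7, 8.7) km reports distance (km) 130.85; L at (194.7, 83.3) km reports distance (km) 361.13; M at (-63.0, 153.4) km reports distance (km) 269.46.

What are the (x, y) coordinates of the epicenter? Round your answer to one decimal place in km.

(-109.0, -112.1)

Circle about each station: (x + 58.7)² + (y − 8.7)² = 130.85²; (x − 194.7)² + (y − 83.3)² = 361.13²; (x + 63.0)² + (y − 153.4)² = 269.46².
Subtracting pairs of circle equations eliminates x²+y² and gives linear equations (the radical axes):
506.8 x + 149.2 y = -71967.55
-8.6 x + 289.4 y = -31507.79
Solving the 2×2 system: x ≈ -109.0, y ≈ -112.1 km.
Check against K (with the unrounded x, y): √((x + 58.7)²+(y − 8.7)²) = 130.86 ≈ 130.85 km. ✓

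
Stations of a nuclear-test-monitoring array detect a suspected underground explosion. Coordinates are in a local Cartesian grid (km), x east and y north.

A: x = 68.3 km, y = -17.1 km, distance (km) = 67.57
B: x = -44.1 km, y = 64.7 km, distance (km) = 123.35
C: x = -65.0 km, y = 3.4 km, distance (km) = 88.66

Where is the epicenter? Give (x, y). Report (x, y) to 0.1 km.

7.8 km east, -47.2 km north

Circle about each station: (x − 68.3)² + (y + 17.1)² = 67.57²; (x + 44.1)² + (y − 64.7)² = 123.35²; (x + 65.0)² + (y − 3.4)² = 88.66².
Subtracting the A equation from the B and C equations removes the quadratic terms:
-224.8 x + 163.6 y = -9475.92
-266.6 x + 41.0 y = -4015.63
Solving the 2×2 system: x ≈ 7.8, y ≈ -47.2 km.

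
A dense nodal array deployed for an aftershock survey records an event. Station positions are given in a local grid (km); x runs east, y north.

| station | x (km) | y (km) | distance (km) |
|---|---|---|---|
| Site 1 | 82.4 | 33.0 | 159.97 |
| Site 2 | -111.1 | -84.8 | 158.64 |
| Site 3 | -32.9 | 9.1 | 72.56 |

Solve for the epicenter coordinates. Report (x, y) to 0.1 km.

Circle about each station: (x − 82.4)² + (y − 33.0)² = 159.97²; (x + 111.1)² + (y + 84.8)² = 158.64²; (x + 32.9)² + (y − 9.1)² = 72.56².
Subtracting the Site 1 equation from the Site 2 and Site 3 equations removes the quadratic terms:
-387.0 x − 235.6 y = 12079.24
-230.6 x − 47.8 y = 13611.91
Solving the 2×2 system: x ≈ -73.4, y ≈ 69.3 km.

-73.4 km east, 69.3 km north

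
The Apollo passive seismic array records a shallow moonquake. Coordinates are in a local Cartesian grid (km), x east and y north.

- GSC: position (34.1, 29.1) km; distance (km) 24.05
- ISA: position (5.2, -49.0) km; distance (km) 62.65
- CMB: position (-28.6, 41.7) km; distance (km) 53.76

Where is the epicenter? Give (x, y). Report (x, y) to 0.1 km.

Circle about each station: (x − 34.1)² + (y − 29.1)² = 24.05²; (x − 5.2)² + (y + 49.0)² = 62.65²; (x + 28.6)² + (y − 41.7)² = 53.76².
Subtracting the GSC equation from the ISA and CMB equations removes the quadratic terms:
-57.8 x − 156.2 y = -2928.20
-125.4 x + 25.2 y = -1764.51
Solving the 2×2 system: x ≈ 16.6, y ≈ 12.6 km.
Check against GSC (with the unrounded x, y): √((x − 34.1)²+(y − 29.1)²) = 24.05 ≈ 24.05 km. ✓

16.6 km east, 12.6 km north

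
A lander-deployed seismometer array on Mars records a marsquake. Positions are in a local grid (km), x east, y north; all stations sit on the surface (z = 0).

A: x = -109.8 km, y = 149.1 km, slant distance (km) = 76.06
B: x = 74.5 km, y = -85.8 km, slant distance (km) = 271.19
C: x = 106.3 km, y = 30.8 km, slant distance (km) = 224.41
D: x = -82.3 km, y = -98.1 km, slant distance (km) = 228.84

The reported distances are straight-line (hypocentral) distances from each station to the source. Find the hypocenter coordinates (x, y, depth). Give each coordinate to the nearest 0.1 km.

Each station gives a sphere (x−x_i)² + (y−y_i)² + z² = d_i² (stations at z=0).
Subtracting the A sphere from B and C: z² cancels, leaving linear equations in x and y:
368.6 x − 469.8 y = -89133.85
432.2 x − 236.6 y = -66613.24
Solving: x ≈ -88.105, y ≈ 120.601 km (keep extra digits for the depth step; rounded: -88.1, 120.6).
Then from the A sphere: z² = 76.06² − (x + 109.8)² − (y − 149.1)² with x = -88.105, y = 120.601, so z ≈ 67.099 ≈ 67.1 km.

(-88.1, 120.6, 67.1)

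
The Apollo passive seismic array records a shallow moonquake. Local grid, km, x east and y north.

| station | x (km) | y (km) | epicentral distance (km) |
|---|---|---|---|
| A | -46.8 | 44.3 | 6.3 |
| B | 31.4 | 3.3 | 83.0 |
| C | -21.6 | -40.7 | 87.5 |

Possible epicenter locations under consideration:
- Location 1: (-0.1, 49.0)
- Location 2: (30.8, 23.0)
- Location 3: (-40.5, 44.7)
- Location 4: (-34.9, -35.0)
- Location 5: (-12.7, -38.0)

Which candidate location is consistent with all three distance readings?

Location 3

For each candidate, compare |candidate − station| to the reported distance:
Location 1: residuals A 40.6, B 27.5, C 4.7 → max 40.6 km
Location 2: residuals A 74.2, B 63.3, C 5.0 → max 74.2 km
Location 3: residuals A 0.0, B 0.0, C 0.0 → max 0.0 km
Location 4: residuals A 73.9, B 6.4, C 73.0 → max 73.9 km
Location 5: residuals A 82.8, B 22.6, C 78.2 → max 82.8 km
Only Location 3 has all residuals ≈ 0.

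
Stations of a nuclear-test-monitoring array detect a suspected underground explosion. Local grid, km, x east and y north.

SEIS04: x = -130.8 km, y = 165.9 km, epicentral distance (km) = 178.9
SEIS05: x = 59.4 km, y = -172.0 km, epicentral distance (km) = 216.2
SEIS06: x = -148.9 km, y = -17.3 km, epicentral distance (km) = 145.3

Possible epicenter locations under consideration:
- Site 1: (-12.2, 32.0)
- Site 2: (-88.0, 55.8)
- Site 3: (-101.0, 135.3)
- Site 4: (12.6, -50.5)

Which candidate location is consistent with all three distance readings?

For each candidate, compare |candidate − station| to the reported distance:
Site 1: residuals SEIS04 0.0, SEIS05 0.0, SEIS06 0.0 → max 0.0 km
Site 2: residuals SEIS04 60.8, SEIS05 55.1, SEIS06 50.2 → max 60.8 km
Site 3: residuals SEIS04 136.2, SEIS05 130.4, SEIS06 14.6 → max 136.2 km
Site 4: residuals SEIS04 80.7, SEIS05 86.0, SEIS06 19.6 → max 86.0 km
Only Site 1 has all residuals ≈ 0.

Site 1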